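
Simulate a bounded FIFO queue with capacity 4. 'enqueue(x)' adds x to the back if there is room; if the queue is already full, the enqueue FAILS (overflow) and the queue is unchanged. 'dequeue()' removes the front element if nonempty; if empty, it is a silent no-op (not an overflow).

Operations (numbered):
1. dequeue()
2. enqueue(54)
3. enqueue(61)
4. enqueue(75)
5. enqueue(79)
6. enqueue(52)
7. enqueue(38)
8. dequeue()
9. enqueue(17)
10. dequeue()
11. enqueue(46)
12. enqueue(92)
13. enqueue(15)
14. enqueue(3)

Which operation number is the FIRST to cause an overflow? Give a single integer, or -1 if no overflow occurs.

Answer: 6

Derivation:
1. dequeue(): empty, no-op, size=0
2. enqueue(54): size=1
3. enqueue(61): size=2
4. enqueue(75): size=3
5. enqueue(79): size=4
6. enqueue(52): size=4=cap → OVERFLOW (fail)
7. enqueue(38): size=4=cap → OVERFLOW (fail)
8. dequeue(): size=3
9. enqueue(17): size=4
10. dequeue(): size=3
11. enqueue(46): size=4
12. enqueue(92): size=4=cap → OVERFLOW (fail)
13. enqueue(15): size=4=cap → OVERFLOW (fail)
14. enqueue(3): size=4=cap → OVERFLOW (fail)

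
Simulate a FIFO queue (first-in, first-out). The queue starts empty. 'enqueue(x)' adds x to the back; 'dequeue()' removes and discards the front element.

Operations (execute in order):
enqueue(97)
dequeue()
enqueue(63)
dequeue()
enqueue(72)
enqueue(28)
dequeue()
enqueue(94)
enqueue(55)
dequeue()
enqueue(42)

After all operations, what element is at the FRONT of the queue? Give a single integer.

enqueue(97): queue = [97]
dequeue(): queue = []
enqueue(63): queue = [63]
dequeue(): queue = []
enqueue(72): queue = [72]
enqueue(28): queue = [72, 28]
dequeue(): queue = [28]
enqueue(94): queue = [28, 94]
enqueue(55): queue = [28, 94, 55]
dequeue(): queue = [94, 55]
enqueue(42): queue = [94, 55, 42]

Answer: 94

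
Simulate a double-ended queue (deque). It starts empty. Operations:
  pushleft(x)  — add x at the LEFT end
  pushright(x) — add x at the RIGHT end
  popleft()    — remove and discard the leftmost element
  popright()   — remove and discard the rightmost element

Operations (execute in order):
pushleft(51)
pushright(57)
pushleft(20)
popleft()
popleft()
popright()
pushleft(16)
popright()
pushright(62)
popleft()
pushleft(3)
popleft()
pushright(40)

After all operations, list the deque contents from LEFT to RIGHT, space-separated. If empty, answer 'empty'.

pushleft(51): [51]
pushright(57): [51, 57]
pushleft(20): [20, 51, 57]
popleft(): [51, 57]
popleft(): [57]
popright(): []
pushleft(16): [16]
popright(): []
pushright(62): [62]
popleft(): []
pushleft(3): [3]
popleft(): []
pushright(40): [40]

Answer: 40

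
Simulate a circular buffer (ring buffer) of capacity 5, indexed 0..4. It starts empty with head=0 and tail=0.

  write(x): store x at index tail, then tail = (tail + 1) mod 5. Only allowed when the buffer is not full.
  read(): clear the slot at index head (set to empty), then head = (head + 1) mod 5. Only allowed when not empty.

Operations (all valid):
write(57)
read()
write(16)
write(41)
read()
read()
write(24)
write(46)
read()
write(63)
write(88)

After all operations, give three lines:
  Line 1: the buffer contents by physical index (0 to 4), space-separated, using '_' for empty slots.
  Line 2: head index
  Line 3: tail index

Answer: 63 88 _ _ 46
4
2

Derivation:
write(57): buf=[57 _ _ _ _], head=0, tail=1, size=1
read(): buf=[_ _ _ _ _], head=1, tail=1, size=0
write(16): buf=[_ 16 _ _ _], head=1, tail=2, size=1
write(41): buf=[_ 16 41 _ _], head=1, tail=3, size=2
read(): buf=[_ _ 41 _ _], head=2, tail=3, size=1
read(): buf=[_ _ _ _ _], head=3, tail=3, size=0
write(24): buf=[_ _ _ 24 _], head=3, tail=4, size=1
write(46): buf=[_ _ _ 24 46], head=3, tail=0, size=2
read(): buf=[_ _ _ _ 46], head=4, tail=0, size=1
write(63): buf=[63 _ _ _ 46], head=4, tail=1, size=2
write(88): buf=[63 88 _ _ 46], head=4, tail=2, size=3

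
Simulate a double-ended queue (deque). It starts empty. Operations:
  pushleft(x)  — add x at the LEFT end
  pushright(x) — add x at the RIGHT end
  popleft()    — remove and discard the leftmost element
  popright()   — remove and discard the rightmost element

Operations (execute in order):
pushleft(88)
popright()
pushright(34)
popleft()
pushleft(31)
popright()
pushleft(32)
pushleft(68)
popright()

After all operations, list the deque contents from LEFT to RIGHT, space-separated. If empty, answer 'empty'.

Answer: 68

Derivation:
pushleft(88): [88]
popright(): []
pushright(34): [34]
popleft(): []
pushleft(31): [31]
popright(): []
pushleft(32): [32]
pushleft(68): [68, 32]
popright(): [68]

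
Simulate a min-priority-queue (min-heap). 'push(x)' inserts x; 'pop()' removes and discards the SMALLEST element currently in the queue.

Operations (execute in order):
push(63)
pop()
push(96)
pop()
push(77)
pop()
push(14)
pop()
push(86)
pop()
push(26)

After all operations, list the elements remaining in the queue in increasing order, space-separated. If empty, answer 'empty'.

push(63): heap contents = [63]
pop() → 63: heap contents = []
push(96): heap contents = [96]
pop() → 96: heap contents = []
push(77): heap contents = [77]
pop() → 77: heap contents = []
push(14): heap contents = [14]
pop() → 14: heap contents = []
push(86): heap contents = [86]
pop() → 86: heap contents = []
push(26): heap contents = [26]

Answer: 26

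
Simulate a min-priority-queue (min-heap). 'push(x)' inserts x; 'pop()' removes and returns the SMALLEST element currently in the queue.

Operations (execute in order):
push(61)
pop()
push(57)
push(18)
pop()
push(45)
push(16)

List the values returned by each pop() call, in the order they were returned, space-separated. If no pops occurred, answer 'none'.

Answer: 61 18

Derivation:
push(61): heap contents = [61]
pop() → 61: heap contents = []
push(57): heap contents = [57]
push(18): heap contents = [18, 57]
pop() → 18: heap contents = [57]
push(45): heap contents = [45, 57]
push(16): heap contents = [16, 45, 57]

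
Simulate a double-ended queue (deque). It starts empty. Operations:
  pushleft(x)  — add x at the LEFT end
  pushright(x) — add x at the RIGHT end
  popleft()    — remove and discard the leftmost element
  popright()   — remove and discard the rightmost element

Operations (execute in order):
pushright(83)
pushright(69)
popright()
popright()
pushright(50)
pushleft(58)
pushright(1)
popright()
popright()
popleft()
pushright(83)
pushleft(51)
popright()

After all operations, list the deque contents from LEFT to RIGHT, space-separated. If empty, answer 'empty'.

pushright(83): [83]
pushright(69): [83, 69]
popright(): [83]
popright(): []
pushright(50): [50]
pushleft(58): [58, 50]
pushright(1): [58, 50, 1]
popright(): [58, 50]
popright(): [58]
popleft(): []
pushright(83): [83]
pushleft(51): [51, 83]
popright(): [51]

Answer: 51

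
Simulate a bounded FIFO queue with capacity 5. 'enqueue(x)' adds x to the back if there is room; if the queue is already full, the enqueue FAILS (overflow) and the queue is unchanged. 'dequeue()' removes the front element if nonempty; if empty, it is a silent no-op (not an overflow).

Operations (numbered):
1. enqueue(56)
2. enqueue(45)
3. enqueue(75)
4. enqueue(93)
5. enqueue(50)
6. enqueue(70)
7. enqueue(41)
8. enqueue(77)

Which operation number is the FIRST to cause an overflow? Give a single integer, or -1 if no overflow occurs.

Answer: 6

Derivation:
1. enqueue(56): size=1
2. enqueue(45): size=2
3. enqueue(75): size=3
4. enqueue(93): size=4
5. enqueue(50): size=5
6. enqueue(70): size=5=cap → OVERFLOW (fail)
7. enqueue(41): size=5=cap → OVERFLOW (fail)
8. enqueue(77): size=5=cap → OVERFLOW (fail)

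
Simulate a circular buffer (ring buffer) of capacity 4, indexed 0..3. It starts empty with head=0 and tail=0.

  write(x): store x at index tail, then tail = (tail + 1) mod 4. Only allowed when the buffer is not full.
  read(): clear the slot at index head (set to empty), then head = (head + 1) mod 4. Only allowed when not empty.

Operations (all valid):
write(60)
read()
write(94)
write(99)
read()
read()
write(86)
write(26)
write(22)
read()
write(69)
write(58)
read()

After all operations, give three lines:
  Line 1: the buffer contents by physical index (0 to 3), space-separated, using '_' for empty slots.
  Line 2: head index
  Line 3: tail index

Answer: _ 22 69 58
1
0

Derivation:
write(60): buf=[60 _ _ _], head=0, tail=1, size=1
read(): buf=[_ _ _ _], head=1, tail=1, size=0
write(94): buf=[_ 94 _ _], head=1, tail=2, size=1
write(99): buf=[_ 94 99 _], head=1, tail=3, size=2
read(): buf=[_ _ 99 _], head=2, tail=3, size=1
read(): buf=[_ _ _ _], head=3, tail=3, size=0
write(86): buf=[_ _ _ 86], head=3, tail=0, size=1
write(26): buf=[26 _ _ 86], head=3, tail=1, size=2
write(22): buf=[26 22 _ 86], head=3, tail=2, size=3
read(): buf=[26 22 _ _], head=0, tail=2, size=2
write(69): buf=[26 22 69 _], head=0, tail=3, size=3
write(58): buf=[26 22 69 58], head=0, tail=0, size=4
read(): buf=[_ 22 69 58], head=1, tail=0, size=3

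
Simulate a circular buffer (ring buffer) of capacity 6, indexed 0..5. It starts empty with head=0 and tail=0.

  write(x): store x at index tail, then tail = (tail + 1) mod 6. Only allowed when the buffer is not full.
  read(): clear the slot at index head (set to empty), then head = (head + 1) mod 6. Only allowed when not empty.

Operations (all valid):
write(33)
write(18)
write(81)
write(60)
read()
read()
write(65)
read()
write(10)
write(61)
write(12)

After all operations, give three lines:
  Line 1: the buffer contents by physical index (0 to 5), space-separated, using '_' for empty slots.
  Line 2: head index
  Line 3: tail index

Answer: 61 12 _ 60 65 10
3
2

Derivation:
write(33): buf=[33 _ _ _ _ _], head=0, tail=1, size=1
write(18): buf=[33 18 _ _ _ _], head=0, tail=2, size=2
write(81): buf=[33 18 81 _ _ _], head=0, tail=3, size=3
write(60): buf=[33 18 81 60 _ _], head=0, tail=4, size=4
read(): buf=[_ 18 81 60 _ _], head=1, tail=4, size=3
read(): buf=[_ _ 81 60 _ _], head=2, tail=4, size=2
write(65): buf=[_ _ 81 60 65 _], head=2, tail=5, size=3
read(): buf=[_ _ _ 60 65 _], head=3, tail=5, size=2
write(10): buf=[_ _ _ 60 65 10], head=3, tail=0, size=3
write(61): buf=[61 _ _ 60 65 10], head=3, tail=1, size=4
write(12): buf=[61 12 _ 60 65 10], head=3, tail=2, size=5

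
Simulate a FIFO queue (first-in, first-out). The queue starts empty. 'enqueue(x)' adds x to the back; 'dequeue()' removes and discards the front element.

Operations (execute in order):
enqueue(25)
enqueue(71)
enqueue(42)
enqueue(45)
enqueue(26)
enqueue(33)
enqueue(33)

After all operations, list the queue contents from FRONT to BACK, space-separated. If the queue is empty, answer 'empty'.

Answer: 25 71 42 45 26 33 33

Derivation:
enqueue(25): [25]
enqueue(71): [25, 71]
enqueue(42): [25, 71, 42]
enqueue(45): [25, 71, 42, 45]
enqueue(26): [25, 71, 42, 45, 26]
enqueue(33): [25, 71, 42, 45, 26, 33]
enqueue(33): [25, 71, 42, 45, 26, 33, 33]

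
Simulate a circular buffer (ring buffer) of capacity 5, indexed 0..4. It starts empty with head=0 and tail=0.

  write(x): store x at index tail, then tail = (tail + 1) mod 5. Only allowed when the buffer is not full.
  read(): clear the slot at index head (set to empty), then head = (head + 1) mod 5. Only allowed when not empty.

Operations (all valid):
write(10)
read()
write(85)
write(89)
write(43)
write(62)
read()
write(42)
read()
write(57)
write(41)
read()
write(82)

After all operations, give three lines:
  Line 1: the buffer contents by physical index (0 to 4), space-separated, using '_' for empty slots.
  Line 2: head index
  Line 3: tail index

write(10): buf=[10 _ _ _ _], head=0, tail=1, size=1
read(): buf=[_ _ _ _ _], head=1, tail=1, size=0
write(85): buf=[_ 85 _ _ _], head=1, tail=2, size=1
write(89): buf=[_ 85 89 _ _], head=1, tail=3, size=2
write(43): buf=[_ 85 89 43 _], head=1, tail=4, size=3
write(62): buf=[_ 85 89 43 62], head=1, tail=0, size=4
read(): buf=[_ _ 89 43 62], head=2, tail=0, size=3
write(42): buf=[42 _ 89 43 62], head=2, tail=1, size=4
read(): buf=[42 _ _ 43 62], head=3, tail=1, size=3
write(57): buf=[42 57 _ 43 62], head=3, tail=2, size=4
write(41): buf=[42 57 41 43 62], head=3, tail=3, size=5
read(): buf=[42 57 41 _ 62], head=4, tail=3, size=4
write(82): buf=[42 57 41 82 62], head=4, tail=4, size=5

Answer: 42 57 41 82 62
4
4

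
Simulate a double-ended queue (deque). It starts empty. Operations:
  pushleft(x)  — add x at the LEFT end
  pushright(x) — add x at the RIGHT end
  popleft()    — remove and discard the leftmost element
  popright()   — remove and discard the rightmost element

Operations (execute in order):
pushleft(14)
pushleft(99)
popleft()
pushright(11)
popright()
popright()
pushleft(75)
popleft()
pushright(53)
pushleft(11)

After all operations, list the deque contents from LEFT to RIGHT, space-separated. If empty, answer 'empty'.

Answer: 11 53

Derivation:
pushleft(14): [14]
pushleft(99): [99, 14]
popleft(): [14]
pushright(11): [14, 11]
popright(): [14]
popright(): []
pushleft(75): [75]
popleft(): []
pushright(53): [53]
pushleft(11): [11, 53]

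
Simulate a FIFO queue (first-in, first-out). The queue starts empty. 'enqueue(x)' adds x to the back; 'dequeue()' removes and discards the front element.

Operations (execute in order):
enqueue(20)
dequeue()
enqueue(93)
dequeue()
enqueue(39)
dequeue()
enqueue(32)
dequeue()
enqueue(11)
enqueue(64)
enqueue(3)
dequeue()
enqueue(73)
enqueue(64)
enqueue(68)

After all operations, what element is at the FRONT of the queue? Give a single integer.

Answer: 64

Derivation:
enqueue(20): queue = [20]
dequeue(): queue = []
enqueue(93): queue = [93]
dequeue(): queue = []
enqueue(39): queue = [39]
dequeue(): queue = []
enqueue(32): queue = [32]
dequeue(): queue = []
enqueue(11): queue = [11]
enqueue(64): queue = [11, 64]
enqueue(3): queue = [11, 64, 3]
dequeue(): queue = [64, 3]
enqueue(73): queue = [64, 3, 73]
enqueue(64): queue = [64, 3, 73, 64]
enqueue(68): queue = [64, 3, 73, 64, 68]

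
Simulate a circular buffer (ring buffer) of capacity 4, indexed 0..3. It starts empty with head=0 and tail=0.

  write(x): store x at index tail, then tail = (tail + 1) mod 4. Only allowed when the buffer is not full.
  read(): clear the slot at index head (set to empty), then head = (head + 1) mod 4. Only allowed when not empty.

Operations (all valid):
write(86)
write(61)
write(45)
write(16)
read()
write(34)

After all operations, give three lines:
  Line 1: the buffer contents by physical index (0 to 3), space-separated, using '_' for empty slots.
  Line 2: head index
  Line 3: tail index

Answer: 34 61 45 16
1
1

Derivation:
write(86): buf=[86 _ _ _], head=0, tail=1, size=1
write(61): buf=[86 61 _ _], head=0, tail=2, size=2
write(45): buf=[86 61 45 _], head=0, tail=3, size=3
write(16): buf=[86 61 45 16], head=0, tail=0, size=4
read(): buf=[_ 61 45 16], head=1, tail=0, size=3
write(34): buf=[34 61 45 16], head=1, tail=1, size=4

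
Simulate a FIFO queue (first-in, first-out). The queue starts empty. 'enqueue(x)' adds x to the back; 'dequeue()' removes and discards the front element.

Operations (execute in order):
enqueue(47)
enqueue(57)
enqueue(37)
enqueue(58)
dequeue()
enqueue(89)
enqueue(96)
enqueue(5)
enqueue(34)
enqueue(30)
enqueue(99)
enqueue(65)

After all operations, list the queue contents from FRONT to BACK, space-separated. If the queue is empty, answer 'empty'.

enqueue(47): [47]
enqueue(57): [47, 57]
enqueue(37): [47, 57, 37]
enqueue(58): [47, 57, 37, 58]
dequeue(): [57, 37, 58]
enqueue(89): [57, 37, 58, 89]
enqueue(96): [57, 37, 58, 89, 96]
enqueue(5): [57, 37, 58, 89, 96, 5]
enqueue(34): [57, 37, 58, 89, 96, 5, 34]
enqueue(30): [57, 37, 58, 89, 96, 5, 34, 30]
enqueue(99): [57, 37, 58, 89, 96, 5, 34, 30, 99]
enqueue(65): [57, 37, 58, 89, 96, 5, 34, 30, 99, 65]

Answer: 57 37 58 89 96 5 34 30 99 65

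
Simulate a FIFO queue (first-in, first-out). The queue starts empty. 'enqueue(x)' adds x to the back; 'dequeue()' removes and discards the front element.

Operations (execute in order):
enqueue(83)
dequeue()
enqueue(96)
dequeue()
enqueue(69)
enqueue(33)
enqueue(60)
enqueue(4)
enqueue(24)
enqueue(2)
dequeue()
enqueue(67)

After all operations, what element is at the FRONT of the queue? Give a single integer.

Answer: 33

Derivation:
enqueue(83): queue = [83]
dequeue(): queue = []
enqueue(96): queue = [96]
dequeue(): queue = []
enqueue(69): queue = [69]
enqueue(33): queue = [69, 33]
enqueue(60): queue = [69, 33, 60]
enqueue(4): queue = [69, 33, 60, 4]
enqueue(24): queue = [69, 33, 60, 4, 24]
enqueue(2): queue = [69, 33, 60, 4, 24, 2]
dequeue(): queue = [33, 60, 4, 24, 2]
enqueue(67): queue = [33, 60, 4, 24, 2, 67]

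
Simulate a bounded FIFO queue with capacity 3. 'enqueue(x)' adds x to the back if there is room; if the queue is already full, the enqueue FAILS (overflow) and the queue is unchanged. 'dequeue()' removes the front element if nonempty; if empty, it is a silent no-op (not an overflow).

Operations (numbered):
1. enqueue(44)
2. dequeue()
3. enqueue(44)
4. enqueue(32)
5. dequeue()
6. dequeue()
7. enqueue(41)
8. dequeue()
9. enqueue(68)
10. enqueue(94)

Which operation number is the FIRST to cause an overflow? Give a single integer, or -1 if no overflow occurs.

1. enqueue(44): size=1
2. dequeue(): size=0
3. enqueue(44): size=1
4. enqueue(32): size=2
5. dequeue(): size=1
6. dequeue(): size=0
7. enqueue(41): size=1
8. dequeue(): size=0
9. enqueue(68): size=1
10. enqueue(94): size=2

Answer: -1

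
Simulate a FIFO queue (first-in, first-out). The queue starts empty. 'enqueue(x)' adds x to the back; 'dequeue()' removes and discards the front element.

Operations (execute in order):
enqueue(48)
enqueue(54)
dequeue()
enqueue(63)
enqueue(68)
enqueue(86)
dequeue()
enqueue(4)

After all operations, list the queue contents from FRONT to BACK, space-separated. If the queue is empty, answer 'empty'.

enqueue(48): [48]
enqueue(54): [48, 54]
dequeue(): [54]
enqueue(63): [54, 63]
enqueue(68): [54, 63, 68]
enqueue(86): [54, 63, 68, 86]
dequeue(): [63, 68, 86]
enqueue(4): [63, 68, 86, 4]

Answer: 63 68 86 4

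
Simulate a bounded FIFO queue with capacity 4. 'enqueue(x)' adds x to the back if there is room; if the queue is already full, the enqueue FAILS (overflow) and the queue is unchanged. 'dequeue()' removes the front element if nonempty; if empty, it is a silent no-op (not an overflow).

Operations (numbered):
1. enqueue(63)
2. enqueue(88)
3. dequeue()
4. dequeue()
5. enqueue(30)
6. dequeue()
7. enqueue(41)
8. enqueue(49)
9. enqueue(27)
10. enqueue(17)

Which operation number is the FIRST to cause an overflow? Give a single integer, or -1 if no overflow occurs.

Answer: -1

Derivation:
1. enqueue(63): size=1
2. enqueue(88): size=2
3. dequeue(): size=1
4. dequeue(): size=0
5. enqueue(30): size=1
6. dequeue(): size=0
7. enqueue(41): size=1
8. enqueue(49): size=2
9. enqueue(27): size=3
10. enqueue(17): size=4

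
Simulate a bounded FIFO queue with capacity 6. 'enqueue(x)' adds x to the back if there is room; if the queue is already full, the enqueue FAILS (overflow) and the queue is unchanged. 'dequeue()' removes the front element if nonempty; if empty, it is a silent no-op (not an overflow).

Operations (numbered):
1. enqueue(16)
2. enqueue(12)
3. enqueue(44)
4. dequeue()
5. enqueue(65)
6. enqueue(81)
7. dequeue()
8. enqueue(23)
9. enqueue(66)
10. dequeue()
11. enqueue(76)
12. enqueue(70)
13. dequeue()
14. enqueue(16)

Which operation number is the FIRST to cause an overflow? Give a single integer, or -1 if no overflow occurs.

1. enqueue(16): size=1
2. enqueue(12): size=2
3. enqueue(44): size=3
4. dequeue(): size=2
5. enqueue(65): size=3
6. enqueue(81): size=4
7. dequeue(): size=3
8. enqueue(23): size=4
9. enqueue(66): size=5
10. dequeue(): size=4
11. enqueue(76): size=5
12. enqueue(70): size=6
13. dequeue(): size=5
14. enqueue(16): size=6

Answer: -1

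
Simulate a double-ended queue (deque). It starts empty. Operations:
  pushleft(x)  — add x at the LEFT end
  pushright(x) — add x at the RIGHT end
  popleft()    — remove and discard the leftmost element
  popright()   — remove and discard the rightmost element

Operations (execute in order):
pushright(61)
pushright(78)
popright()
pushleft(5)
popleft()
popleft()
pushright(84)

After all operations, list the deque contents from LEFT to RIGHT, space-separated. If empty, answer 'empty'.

pushright(61): [61]
pushright(78): [61, 78]
popright(): [61]
pushleft(5): [5, 61]
popleft(): [61]
popleft(): []
pushright(84): [84]

Answer: 84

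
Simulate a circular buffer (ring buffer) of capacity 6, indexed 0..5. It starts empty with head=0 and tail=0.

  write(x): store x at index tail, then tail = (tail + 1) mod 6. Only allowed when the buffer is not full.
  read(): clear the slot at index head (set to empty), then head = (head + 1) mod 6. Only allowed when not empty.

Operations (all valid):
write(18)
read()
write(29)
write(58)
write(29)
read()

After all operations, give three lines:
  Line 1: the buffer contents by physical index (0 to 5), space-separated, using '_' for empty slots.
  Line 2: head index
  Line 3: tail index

write(18): buf=[18 _ _ _ _ _], head=0, tail=1, size=1
read(): buf=[_ _ _ _ _ _], head=1, tail=1, size=0
write(29): buf=[_ 29 _ _ _ _], head=1, tail=2, size=1
write(58): buf=[_ 29 58 _ _ _], head=1, tail=3, size=2
write(29): buf=[_ 29 58 29 _ _], head=1, tail=4, size=3
read(): buf=[_ _ 58 29 _ _], head=2, tail=4, size=2

Answer: _ _ 58 29 _ _
2
4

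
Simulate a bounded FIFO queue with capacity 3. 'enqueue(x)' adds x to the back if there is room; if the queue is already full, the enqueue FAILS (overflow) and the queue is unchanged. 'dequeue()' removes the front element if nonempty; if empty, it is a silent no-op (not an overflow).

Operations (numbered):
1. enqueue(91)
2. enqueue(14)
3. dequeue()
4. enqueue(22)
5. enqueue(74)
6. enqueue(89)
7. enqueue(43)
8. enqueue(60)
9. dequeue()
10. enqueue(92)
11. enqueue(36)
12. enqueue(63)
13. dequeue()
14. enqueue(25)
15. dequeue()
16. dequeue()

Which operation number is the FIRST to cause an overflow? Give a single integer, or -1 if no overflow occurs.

1. enqueue(91): size=1
2. enqueue(14): size=2
3. dequeue(): size=1
4. enqueue(22): size=2
5. enqueue(74): size=3
6. enqueue(89): size=3=cap → OVERFLOW (fail)
7. enqueue(43): size=3=cap → OVERFLOW (fail)
8. enqueue(60): size=3=cap → OVERFLOW (fail)
9. dequeue(): size=2
10. enqueue(92): size=3
11. enqueue(36): size=3=cap → OVERFLOW (fail)
12. enqueue(63): size=3=cap → OVERFLOW (fail)
13. dequeue(): size=2
14. enqueue(25): size=3
15. dequeue(): size=2
16. dequeue(): size=1

Answer: 6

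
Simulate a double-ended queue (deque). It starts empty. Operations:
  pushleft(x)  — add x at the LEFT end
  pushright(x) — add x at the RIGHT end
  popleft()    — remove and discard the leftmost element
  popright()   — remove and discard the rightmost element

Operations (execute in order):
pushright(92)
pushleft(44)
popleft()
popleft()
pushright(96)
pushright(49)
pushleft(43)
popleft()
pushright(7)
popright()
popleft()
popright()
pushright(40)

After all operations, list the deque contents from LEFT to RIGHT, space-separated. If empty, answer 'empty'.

pushright(92): [92]
pushleft(44): [44, 92]
popleft(): [92]
popleft(): []
pushright(96): [96]
pushright(49): [96, 49]
pushleft(43): [43, 96, 49]
popleft(): [96, 49]
pushright(7): [96, 49, 7]
popright(): [96, 49]
popleft(): [49]
popright(): []
pushright(40): [40]

Answer: 40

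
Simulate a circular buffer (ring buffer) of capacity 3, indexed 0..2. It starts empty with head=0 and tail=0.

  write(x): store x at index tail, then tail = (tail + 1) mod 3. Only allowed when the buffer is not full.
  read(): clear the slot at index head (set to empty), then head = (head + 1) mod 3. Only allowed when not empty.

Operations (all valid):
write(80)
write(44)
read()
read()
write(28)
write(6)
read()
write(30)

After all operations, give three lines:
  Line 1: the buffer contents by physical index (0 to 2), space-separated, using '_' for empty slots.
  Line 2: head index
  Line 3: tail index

write(80): buf=[80 _ _], head=0, tail=1, size=1
write(44): buf=[80 44 _], head=0, tail=2, size=2
read(): buf=[_ 44 _], head=1, tail=2, size=1
read(): buf=[_ _ _], head=2, tail=2, size=0
write(28): buf=[_ _ 28], head=2, tail=0, size=1
write(6): buf=[6 _ 28], head=2, tail=1, size=2
read(): buf=[6 _ _], head=0, tail=1, size=1
write(30): buf=[6 30 _], head=0, tail=2, size=2

Answer: 6 30 _
0
2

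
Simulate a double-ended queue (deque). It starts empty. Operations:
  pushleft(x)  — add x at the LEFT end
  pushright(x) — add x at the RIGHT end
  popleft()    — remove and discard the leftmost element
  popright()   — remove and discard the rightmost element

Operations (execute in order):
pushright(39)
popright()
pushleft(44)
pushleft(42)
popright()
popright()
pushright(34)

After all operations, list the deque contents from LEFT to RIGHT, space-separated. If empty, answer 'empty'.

pushright(39): [39]
popright(): []
pushleft(44): [44]
pushleft(42): [42, 44]
popright(): [42]
popright(): []
pushright(34): [34]

Answer: 34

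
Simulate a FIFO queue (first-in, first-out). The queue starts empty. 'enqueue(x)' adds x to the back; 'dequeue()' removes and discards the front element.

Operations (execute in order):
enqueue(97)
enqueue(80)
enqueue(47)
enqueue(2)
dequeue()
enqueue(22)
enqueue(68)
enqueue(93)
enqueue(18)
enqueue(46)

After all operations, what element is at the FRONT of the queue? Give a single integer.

enqueue(97): queue = [97]
enqueue(80): queue = [97, 80]
enqueue(47): queue = [97, 80, 47]
enqueue(2): queue = [97, 80, 47, 2]
dequeue(): queue = [80, 47, 2]
enqueue(22): queue = [80, 47, 2, 22]
enqueue(68): queue = [80, 47, 2, 22, 68]
enqueue(93): queue = [80, 47, 2, 22, 68, 93]
enqueue(18): queue = [80, 47, 2, 22, 68, 93, 18]
enqueue(46): queue = [80, 47, 2, 22, 68, 93, 18, 46]

Answer: 80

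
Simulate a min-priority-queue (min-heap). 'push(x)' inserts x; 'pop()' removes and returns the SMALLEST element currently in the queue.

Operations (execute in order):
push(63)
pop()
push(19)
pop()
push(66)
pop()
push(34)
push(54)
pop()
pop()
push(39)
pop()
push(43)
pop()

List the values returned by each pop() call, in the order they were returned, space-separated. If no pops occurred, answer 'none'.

Answer: 63 19 66 34 54 39 43

Derivation:
push(63): heap contents = [63]
pop() → 63: heap contents = []
push(19): heap contents = [19]
pop() → 19: heap contents = []
push(66): heap contents = [66]
pop() → 66: heap contents = []
push(34): heap contents = [34]
push(54): heap contents = [34, 54]
pop() → 34: heap contents = [54]
pop() → 54: heap contents = []
push(39): heap contents = [39]
pop() → 39: heap contents = []
push(43): heap contents = [43]
pop() → 43: heap contents = []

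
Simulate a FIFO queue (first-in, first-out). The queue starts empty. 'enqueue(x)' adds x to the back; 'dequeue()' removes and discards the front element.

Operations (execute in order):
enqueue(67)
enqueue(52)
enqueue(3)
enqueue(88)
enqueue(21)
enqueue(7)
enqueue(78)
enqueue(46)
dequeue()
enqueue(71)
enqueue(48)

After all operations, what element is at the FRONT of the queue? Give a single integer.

Answer: 52

Derivation:
enqueue(67): queue = [67]
enqueue(52): queue = [67, 52]
enqueue(3): queue = [67, 52, 3]
enqueue(88): queue = [67, 52, 3, 88]
enqueue(21): queue = [67, 52, 3, 88, 21]
enqueue(7): queue = [67, 52, 3, 88, 21, 7]
enqueue(78): queue = [67, 52, 3, 88, 21, 7, 78]
enqueue(46): queue = [67, 52, 3, 88, 21, 7, 78, 46]
dequeue(): queue = [52, 3, 88, 21, 7, 78, 46]
enqueue(71): queue = [52, 3, 88, 21, 7, 78, 46, 71]
enqueue(48): queue = [52, 3, 88, 21, 7, 78, 46, 71, 48]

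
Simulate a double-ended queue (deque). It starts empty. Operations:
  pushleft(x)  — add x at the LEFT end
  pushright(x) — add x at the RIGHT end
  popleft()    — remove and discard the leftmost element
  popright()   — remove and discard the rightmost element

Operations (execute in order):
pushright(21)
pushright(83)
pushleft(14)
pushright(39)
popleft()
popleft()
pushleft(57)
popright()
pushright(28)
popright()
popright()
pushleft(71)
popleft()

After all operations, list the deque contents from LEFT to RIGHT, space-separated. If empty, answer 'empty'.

Answer: 57

Derivation:
pushright(21): [21]
pushright(83): [21, 83]
pushleft(14): [14, 21, 83]
pushright(39): [14, 21, 83, 39]
popleft(): [21, 83, 39]
popleft(): [83, 39]
pushleft(57): [57, 83, 39]
popright(): [57, 83]
pushright(28): [57, 83, 28]
popright(): [57, 83]
popright(): [57]
pushleft(71): [71, 57]
popleft(): [57]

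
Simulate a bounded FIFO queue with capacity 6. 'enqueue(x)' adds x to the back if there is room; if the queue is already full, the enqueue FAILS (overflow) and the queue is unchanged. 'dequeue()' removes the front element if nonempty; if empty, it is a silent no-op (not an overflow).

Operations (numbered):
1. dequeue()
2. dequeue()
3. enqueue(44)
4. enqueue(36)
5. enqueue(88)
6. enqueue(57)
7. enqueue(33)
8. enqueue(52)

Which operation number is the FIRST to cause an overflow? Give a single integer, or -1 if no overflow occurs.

1. dequeue(): empty, no-op, size=0
2. dequeue(): empty, no-op, size=0
3. enqueue(44): size=1
4. enqueue(36): size=2
5. enqueue(88): size=3
6. enqueue(57): size=4
7. enqueue(33): size=5
8. enqueue(52): size=6

Answer: -1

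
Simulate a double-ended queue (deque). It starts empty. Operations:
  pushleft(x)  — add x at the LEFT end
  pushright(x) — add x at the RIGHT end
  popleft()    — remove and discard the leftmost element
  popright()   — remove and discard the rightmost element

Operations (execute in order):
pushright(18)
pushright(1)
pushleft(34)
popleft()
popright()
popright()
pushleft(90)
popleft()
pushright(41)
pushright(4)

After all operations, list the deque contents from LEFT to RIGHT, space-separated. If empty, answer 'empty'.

pushright(18): [18]
pushright(1): [18, 1]
pushleft(34): [34, 18, 1]
popleft(): [18, 1]
popright(): [18]
popright(): []
pushleft(90): [90]
popleft(): []
pushright(41): [41]
pushright(4): [41, 4]

Answer: 41 4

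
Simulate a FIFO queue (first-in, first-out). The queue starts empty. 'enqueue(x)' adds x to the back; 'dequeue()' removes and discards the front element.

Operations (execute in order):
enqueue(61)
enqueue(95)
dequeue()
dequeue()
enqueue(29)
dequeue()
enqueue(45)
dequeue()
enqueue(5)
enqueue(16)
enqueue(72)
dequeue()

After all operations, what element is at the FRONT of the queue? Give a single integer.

Answer: 16

Derivation:
enqueue(61): queue = [61]
enqueue(95): queue = [61, 95]
dequeue(): queue = [95]
dequeue(): queue = []
enqueue(29): queue = [29]
dequeue(): queue = []
enqueue(45): queue = [45]
dequeue(): queue = []
enqueue(5): queue = [5]
enqueue(16): queue = [5, 16]
enqueue(72): queue = [5, 16, 72]
dequeue(): queue = [16, 72]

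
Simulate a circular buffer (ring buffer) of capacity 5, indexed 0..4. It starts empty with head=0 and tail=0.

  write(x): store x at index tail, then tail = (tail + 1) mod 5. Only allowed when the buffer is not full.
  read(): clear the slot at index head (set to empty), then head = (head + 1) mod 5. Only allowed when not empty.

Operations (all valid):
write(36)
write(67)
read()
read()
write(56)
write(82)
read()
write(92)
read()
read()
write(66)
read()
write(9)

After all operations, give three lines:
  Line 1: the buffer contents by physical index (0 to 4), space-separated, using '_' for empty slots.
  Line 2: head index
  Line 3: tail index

Answer: _ 9 _ _ _
1
2

Derivation:
write(36): buf=[36 _ _ _ _], head=0, tail=1, size=1
write(67): buf=[36 67 _ _ _], head=0, tail=2, size=2
read(): buf=[_ 67 _ _ _], head=1, tail=2, size=1
read(): buf=[_ _ _ _ _], head=2, tail=2, size=0
write(56): buf=[_ _ 56 _ _], head=2, tail=3, size=1
write(82): buf=[_ _ 56 82 _], head=2, tail=4, size=2
read(): buf=[_ _ _ 82 _], head=3, tail=4, size=1
write(92): buf=[_ _ _ 82 92], head=3, tail=0, size=2
read(): buf=[_ _ _ _ 92], head=4, tail=0, size=1
read(): buf=[_ _ _ _ _], head=0, tail=0, size=0
write(66): buf=[66 _ _ _ _], head=0, tail=1, size=1
read(): buf=[_ _ _ _ _], head=1, tail=1, size=0
write(9): buf=[_ 9 _ _ _], head=1, tail=2, size=1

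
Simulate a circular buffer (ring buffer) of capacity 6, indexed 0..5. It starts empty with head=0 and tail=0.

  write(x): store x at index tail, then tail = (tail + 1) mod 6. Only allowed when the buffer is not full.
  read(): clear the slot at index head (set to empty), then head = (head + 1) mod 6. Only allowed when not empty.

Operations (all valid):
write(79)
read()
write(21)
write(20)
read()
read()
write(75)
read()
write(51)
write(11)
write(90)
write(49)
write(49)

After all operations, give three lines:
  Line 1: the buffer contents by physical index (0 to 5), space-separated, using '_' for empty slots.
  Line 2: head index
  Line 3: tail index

write(79): buf=[79 _ _ _ _ _], head=0, tail=1, size=1
read(): buf=[_ _ _ _ _ _], head=1, tail=1, size=0
write(21): buf=[_ 21 _ _ _ _], head=1, tail=2, size=1
write(20): buf=[_ 21 20 _ _ _], head=1, tail=3, size=2
read(): buf=[_ _ 20 _ _ _], head=2, tail=3, size=1
read(): buf=[_ _ _ _ _ _], head=3, tail=3, size=0
write(75): buf=[_ _ _ 75 _ _], head=3, tail=4, size=1
read(): buf=[_ _ _ _ _ _], head=4, tail=4, size=0
write(51): buf=[_ _ _ _ 51 _], head=4, tail=5, size=1
write(11): buf=[_ _ _ _ 51 11], head=4, tail=0, size=2
write(90): buf=[90 _ _ _ 51 11], head=4, tail=1, size=3
write(49): buf=[90 49 _ _ 51 11], head=4, tail=2, size=4
write(49): buf=[90 49 49 _ 51 11], head=4, tail=3, size=5

Answer: 90 49 49 _ 51 11
4
3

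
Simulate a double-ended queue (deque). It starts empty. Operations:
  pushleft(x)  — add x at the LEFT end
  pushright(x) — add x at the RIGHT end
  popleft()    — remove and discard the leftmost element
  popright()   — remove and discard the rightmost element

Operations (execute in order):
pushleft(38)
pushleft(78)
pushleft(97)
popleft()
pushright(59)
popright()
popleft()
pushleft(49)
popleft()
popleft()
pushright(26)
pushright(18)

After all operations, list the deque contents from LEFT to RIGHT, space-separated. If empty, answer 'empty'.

pushleft(38): [38]
pushleft(78): [78, 38]
pushleft(97): [97, 78, 38]
popleft(): [78, 38]
pushright(59): [78, 38, 59]
popright(): [78, 38]
popleft(): [38]
pushleft(49): [49, 38]
popleft(): [38]
popleft(): []
pushright(26): [26]
pushright(18): [26, 18]

Answer: 26 18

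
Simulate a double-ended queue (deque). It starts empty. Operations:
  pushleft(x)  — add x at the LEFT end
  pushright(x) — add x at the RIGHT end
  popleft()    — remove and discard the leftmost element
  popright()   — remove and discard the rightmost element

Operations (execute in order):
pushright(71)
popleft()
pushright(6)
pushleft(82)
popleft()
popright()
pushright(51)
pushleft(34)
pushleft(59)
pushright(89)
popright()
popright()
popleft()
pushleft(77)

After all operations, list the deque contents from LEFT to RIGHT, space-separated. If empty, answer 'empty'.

Answer: 77 34

Derivation:
pushright(71): [71]
popleft(): []
pushright(6): [6]
pushleft(82): [82, 6]
popleft(): [6]
popright(): []
pushright(51): [51]
pushleft(34): [34, 51]
pushleft(59): [59, 34, 51]
pushright(89): [59, 34, 51, 89]
popright(): [59, 34, 51]
popright(): [59, 34]
popleft(): [34]
pushleft(77): [77, 34]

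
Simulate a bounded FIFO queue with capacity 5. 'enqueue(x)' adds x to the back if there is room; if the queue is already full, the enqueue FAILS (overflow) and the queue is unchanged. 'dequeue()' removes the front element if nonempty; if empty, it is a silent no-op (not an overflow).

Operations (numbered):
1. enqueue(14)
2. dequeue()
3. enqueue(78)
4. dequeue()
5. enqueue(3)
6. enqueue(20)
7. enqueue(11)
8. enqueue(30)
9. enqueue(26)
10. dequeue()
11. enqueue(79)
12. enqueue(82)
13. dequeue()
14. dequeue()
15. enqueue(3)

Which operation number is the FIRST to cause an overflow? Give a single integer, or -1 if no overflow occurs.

1. enqueue(14): size=1
2. dequeue(): size=0
3. enqueue(78): size=1
4. dequeue(): size=0
5. enqueue(3): size=1
6. enqueue(20): size=2
7. enqueue(11): size=3
8. enqueue(30): size=4
9. enqueue(26): size=5
10. dequeue(): size=4
11. enqueue(79): size=5
12. enqueue(82): size=5=cap → OVERFLOW (fail)
13. dequeue(): size=4
14. dequeue(): size=3
15. enqueue(3): size=4

Answer: 12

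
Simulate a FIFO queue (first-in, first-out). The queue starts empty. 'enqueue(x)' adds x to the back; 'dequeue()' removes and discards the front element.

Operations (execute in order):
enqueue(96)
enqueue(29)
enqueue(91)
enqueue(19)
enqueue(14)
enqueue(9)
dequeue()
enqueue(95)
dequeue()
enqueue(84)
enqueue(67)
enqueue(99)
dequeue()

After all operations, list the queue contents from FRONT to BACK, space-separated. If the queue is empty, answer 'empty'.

Answer: 19 14 9 95 84 67 99

Derivation:
enqueue(96): [96]
enqueue(29): [96, 29]
enqueue(91): [96, 29, 91]
enqueue(19): [96, 29, 91, 19]
enqueue(14): [96, 29, 91, 19, 14]
enqueue(9): [96, 29, 91, 19, 14, 9]
dequeue(): [29, 91, 19, 14, 9]
enqueue(95): [29, 91, 19, 14, 9, 95]
dequeue(): [91, 19, 14, 9, 95]
enqueue(84): [91, 19, 14, 9, 95, 84]
enqueue(67): [91, 19, 14, 9, 95, 84, 67]
enqueue(99): [91, 19, 14, 9, 95, 84, 67, 99]
dequeue(): [19, 14, 9, 95, 84, 67, 99]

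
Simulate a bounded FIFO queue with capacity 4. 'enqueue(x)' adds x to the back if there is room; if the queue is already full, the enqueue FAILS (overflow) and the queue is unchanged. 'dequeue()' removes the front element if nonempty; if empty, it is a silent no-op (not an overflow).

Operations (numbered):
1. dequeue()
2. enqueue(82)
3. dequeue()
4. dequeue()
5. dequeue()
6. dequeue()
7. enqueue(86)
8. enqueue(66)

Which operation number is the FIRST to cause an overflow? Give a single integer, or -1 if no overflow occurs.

1. dequeue(): empty, no-op, size=0
2. enqueue(82): size=1
3. dequeue(): size=0
4. dequeue(): empty, no-op, size=0
5. dequeue(): empty, no-op, size=0
6. dequeue(): empty, no-op, size=0
7. enqueue(86): size=1
8. enqueue(66): size=2

Answer: -1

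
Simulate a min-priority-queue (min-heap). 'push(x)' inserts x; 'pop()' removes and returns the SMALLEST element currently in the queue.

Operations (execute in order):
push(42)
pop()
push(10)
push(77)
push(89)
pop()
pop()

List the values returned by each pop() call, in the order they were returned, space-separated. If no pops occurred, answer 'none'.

Answer: 42 10 77

Derivation:
push(42): heap contents = [42]
pop() → 42: heap contents = []
push(10): heap contents = [10]
push(77): heap contents = [10, 77]
push(89): heap contents = [10, 77, 89]
pop() → 10: heap contents = [77, 89]
pop() → 77: heap contents = [89]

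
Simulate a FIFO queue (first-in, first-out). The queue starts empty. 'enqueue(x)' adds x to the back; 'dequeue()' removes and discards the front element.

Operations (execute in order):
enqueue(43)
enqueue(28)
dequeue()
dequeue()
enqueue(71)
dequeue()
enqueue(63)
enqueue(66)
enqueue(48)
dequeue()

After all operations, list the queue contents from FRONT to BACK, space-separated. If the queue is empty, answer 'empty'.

Answer: 66 48

Derivation:
enqueue(43): [43]
enqueue(28): [43, 28]
dequeue(): [28]
dequeue(): []
enqueue(71): [71]
dequeue(): []
enqueue(63): [63]
enqueue(66): [63, 66]
enqueue(48): [63, 66, 48]
dequeue(): [66, 48]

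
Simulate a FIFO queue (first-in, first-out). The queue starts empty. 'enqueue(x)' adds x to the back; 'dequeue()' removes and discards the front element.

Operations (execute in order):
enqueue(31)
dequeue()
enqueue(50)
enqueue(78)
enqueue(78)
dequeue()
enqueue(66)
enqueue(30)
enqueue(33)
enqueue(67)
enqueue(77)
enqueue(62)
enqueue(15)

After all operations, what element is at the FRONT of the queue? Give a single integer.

Answer: 78

Derivation:
enqueue(31): queue = [31]
dequeue(): queue = []
enqueue(50): queue = [50]
enqueue(78): queue = [50, 78]
enqueue(78): queue = [50, 78, 78]
dequeue(): queue = [78, 78]
enqueue(66): queue = [78, 78, 66]
enqueue(30): queue = [78, 78, 66, 30]
enqueue(33): queue = [78, 78, 66, 30, 33]
enqueue(67): queue = [78, 78, 66, 30, 33, 67]
enqueue(77): queue = [78, 78, 66, 30, 33, 67, 77]
enqueue(62): queue = [78, 78, 66, 30, 33, 67, 77, 62]
enqueue(15): queue = [78, 78, 66, 30, 33, 67, 77, 62, 15]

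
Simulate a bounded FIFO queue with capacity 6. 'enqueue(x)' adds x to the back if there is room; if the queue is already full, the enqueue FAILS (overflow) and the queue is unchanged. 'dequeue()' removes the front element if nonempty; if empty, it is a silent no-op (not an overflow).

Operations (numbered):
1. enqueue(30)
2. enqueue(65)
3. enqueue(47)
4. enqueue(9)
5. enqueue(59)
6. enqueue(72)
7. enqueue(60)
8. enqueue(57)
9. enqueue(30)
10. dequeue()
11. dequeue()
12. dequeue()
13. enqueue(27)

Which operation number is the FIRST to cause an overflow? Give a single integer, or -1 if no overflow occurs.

1. enqueue(30): size=1
2. enqueue(65): size=2
3. enqueue(47): size=3
4. enqueue(9): size=4
5. enqueue(59): size=5
6. enqueue(72): size=6
7. enqueue(60): size=6=cap → OVERFLOW (fail)
8. enqueue(57): size=6=cap → OVERFLOW (fail)
9. enqueue(30): size=6=cap → OVERFLOW (fail)
10. dequeue(): size=5
11. dequeue(): size=4
12. dequeue(): size=3
13. enqueue(27): size=4

Answer: 7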